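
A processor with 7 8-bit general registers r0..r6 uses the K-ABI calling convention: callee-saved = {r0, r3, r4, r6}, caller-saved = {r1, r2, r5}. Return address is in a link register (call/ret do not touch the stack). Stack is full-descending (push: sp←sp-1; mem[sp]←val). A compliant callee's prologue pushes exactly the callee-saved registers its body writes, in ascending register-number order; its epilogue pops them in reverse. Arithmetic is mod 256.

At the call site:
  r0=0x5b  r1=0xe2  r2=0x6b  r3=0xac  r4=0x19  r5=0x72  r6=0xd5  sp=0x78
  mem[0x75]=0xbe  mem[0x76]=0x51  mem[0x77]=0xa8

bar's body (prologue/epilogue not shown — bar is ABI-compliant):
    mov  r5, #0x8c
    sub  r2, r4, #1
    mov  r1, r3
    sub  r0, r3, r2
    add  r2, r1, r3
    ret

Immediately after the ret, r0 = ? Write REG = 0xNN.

REG = 0x5b

prologue: push r0 → mem[0x77]=0x5b, sp=0x77
body[0] mov  r5, #0x8c → r5=0x8c
body[1] sub  r2, r4, #1 → r2=0x18
body[2] mov  r1, r3 → r1=0xac
body[3] sub  r0, r3, r2 → r0=0x94
body[4] add  r2, r1, r3 → r2=0x58
epilogue: pop r0=0x5b, sp=0x78
r0 is callee-saved → restored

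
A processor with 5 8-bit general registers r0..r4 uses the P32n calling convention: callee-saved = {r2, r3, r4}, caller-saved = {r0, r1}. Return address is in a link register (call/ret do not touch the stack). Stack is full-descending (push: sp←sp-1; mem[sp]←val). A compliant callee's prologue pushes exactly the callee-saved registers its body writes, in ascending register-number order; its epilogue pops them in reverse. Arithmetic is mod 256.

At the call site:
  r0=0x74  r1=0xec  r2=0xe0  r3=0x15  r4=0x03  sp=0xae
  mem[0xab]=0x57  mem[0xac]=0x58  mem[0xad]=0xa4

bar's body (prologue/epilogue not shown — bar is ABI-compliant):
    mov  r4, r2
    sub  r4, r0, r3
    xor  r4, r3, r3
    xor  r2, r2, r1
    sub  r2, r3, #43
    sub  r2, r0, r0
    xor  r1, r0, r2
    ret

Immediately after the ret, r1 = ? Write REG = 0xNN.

REG = 0x74

prologue: push r2 -> mem[0xad]=0xe0, sp=0xad
prologue: push r4 -> mem[0xac]=0x03, sp=0xac
body[0] mov  r4, r2 -> r4=0xe0
body[1] sub  r4, r0, r3 -> r4=0x5f
body[2] xor  r4, r3, r3 -> r4=0x00
body[3] xor  r2, r2, r1 -> r2=0x0c
body[4] sub  r2, r3, #43 -> r2=0xea
body[5] sub  r2, r0, r0 -> r2=0x00
body[6] xor  r1, r0, r2 -> r1=0x74
epilogue: pop r4=0x03, sp=0xad
epilogue: pop r2=0xe0, sp=0xae
r1 is caller-saved -> body value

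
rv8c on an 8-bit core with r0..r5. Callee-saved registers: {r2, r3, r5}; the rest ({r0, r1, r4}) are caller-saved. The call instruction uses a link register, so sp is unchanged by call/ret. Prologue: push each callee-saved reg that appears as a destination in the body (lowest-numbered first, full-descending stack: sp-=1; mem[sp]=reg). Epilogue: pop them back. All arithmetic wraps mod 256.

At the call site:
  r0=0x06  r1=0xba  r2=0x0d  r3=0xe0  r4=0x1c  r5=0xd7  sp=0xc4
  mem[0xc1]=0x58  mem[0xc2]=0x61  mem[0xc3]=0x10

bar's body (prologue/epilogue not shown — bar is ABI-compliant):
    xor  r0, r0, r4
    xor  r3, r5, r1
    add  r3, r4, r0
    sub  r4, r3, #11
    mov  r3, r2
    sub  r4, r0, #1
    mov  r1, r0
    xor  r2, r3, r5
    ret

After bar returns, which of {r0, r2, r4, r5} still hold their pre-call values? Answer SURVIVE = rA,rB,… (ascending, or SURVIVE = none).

prologue: push r2 -> mem[0xc3]=0x0d, sp=0xc3
prologue: push r3 -> mem[0xc2]=0xe0, sp=0xc2
body[0] xor  r0, r0, r4 -> r0=0x1a
body[1] xor  r3, r5, r1 -> r3=0x6d
body[2] add  r3, r4, r0 -> r3=0x36
body[3] sub  r4, r3, #11 -> r4=0x2b
body[4] mov  r3, r2 -> r3=0x0d
body[5] sub  r4, r0, #1 -> r4=0x19
body[6] mov  r1, r0 -> r1=0x1a
body[7] xor  r2, r3, r5 -> r2=0xda
epilogue: pop r3=0xe0, sp=0xc3
epilogue: pop r2=0x0d, sp=0xc4
r0: caller-saved, written=True
r2: callee-saved, written=True
r4: caller-saved, written=True
r5: callee-saved, written=False

SURVIVE = r2,r5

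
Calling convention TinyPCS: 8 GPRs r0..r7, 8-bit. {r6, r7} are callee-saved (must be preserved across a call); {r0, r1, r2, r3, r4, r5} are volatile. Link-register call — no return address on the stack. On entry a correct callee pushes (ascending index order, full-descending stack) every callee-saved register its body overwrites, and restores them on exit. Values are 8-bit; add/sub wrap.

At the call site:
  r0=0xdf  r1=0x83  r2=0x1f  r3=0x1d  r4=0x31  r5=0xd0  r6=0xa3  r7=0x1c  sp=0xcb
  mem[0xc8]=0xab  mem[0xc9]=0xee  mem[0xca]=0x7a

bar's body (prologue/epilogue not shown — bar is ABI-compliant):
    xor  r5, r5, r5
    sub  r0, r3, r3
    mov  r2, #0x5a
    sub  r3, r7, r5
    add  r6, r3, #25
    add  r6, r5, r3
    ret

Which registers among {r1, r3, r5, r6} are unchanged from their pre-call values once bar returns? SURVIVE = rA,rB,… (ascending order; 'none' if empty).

SURVIVE = r1,r6

prologue: push r6 → mem[0xca]=0xa3, sp=0xca
body[0] xor  r5, r5, r5 → r5=0x00
body[1] sub  r0, r3, r3 → r0=0x00
body[2] mov  r2, #0x5a → r2=0x5a
body[3] sub  r3, r7, r5 → r3=0x1c
body[4] add  r6, r3, #25 → r6=0x35
body[5] add  r6, r5, r3 → r6=0x1c
epilogue: pop r6=0xa3, sp=0xcb
r1: caller-saved, written=False
r3: caller-saved, written=True
r5: caller-saved, written=True
r6: callee-saved, written=True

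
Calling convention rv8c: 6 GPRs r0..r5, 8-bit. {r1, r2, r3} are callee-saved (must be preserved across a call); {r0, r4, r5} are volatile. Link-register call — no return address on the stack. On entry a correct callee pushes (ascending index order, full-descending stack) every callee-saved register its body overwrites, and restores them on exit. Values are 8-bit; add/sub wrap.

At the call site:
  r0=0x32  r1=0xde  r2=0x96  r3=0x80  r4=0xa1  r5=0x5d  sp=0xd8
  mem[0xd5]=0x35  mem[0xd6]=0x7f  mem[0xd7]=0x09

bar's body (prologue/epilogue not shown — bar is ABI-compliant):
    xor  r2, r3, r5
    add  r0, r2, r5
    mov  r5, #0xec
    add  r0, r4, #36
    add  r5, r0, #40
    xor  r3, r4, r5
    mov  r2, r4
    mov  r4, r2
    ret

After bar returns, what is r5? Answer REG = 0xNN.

prologue: push r2 → mem[0xd7]=0x96, sp=0xd7
prologue: push r3 → mem[0xd6]=0x80, sp=0xd6
body[0] xor  r2, r3, r5 → r2=0xdd
body[1] add  r0, r2, r5 → r0=0x3a
body[2] mov  r5, #0xec → r5=0xec
body[3] add  r0, r4, #36 → r0=0xc5
body[4] add  r5, r0, #40 → r5=0xed
body[5] xor  r3, r4, r5 → r3=0x4c
body[6] mov  r2, r4 → r2=0xa1
body[7] mov  r4, r2 → r4=0xa1
epilogue: pop r3=0x80, sp=0xd7
epilogue: pop r2=0x96, sp=0xd8
r5 is caller-saved → body value

REG = 0xed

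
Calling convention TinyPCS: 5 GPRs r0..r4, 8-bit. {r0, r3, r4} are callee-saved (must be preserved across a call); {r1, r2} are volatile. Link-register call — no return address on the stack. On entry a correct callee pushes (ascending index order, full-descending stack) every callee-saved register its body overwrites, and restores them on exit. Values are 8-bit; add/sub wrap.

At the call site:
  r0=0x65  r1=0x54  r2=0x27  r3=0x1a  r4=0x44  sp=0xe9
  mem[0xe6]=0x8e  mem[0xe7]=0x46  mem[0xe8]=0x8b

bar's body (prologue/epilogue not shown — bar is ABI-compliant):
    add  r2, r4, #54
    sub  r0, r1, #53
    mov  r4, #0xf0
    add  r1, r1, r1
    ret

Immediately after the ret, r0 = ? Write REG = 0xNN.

REG = 0x65

prologue: push r0 → mem[0xe8]=0x65, sp=0xe8
prologue: push r4 → mem[0xe7]=0x44, sp=0xe7
body[0] add  r2, r4, #54 → r2=0x7a
body[1] sub  r0, r1, #53 → r0=0x1f
body[2] mov  r4, #0xf0 → r4=0xf0
body[3] add  r1, r1, r1 → r1=0xa8
epilogue: pop r4=0x44, sp=0xe8
epilogue: pop r0=0x65, sp=0xe9
r0 is callee-saved → restored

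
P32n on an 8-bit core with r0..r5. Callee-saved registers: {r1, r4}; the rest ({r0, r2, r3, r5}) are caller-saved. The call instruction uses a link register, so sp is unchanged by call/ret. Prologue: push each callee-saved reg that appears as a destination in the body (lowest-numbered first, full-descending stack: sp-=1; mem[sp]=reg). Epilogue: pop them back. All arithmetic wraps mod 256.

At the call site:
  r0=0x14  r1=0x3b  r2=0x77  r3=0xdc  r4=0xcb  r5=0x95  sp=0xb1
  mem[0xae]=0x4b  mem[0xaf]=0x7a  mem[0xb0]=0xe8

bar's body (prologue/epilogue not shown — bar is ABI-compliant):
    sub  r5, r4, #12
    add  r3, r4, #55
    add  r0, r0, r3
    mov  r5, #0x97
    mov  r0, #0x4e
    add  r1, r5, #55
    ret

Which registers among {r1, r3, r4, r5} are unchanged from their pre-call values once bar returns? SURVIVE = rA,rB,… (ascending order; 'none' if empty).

prologue: push r1 → mem[0xb0]=0x3b, sp=0xb0
body[0] sub  r5, r4, #12 → r5=0xbf
body[1] add  r3, r4, #55 → r3=0x02
body[2] add  r0, r0, r3 → r0=0x16
body[3] mov  r5, #0x97 → r5=0x97
body[4] mov  r0, #0x4e → r0=0x4e
body[5] add  r1, r5, #55 → r1=0xce
epilogue: pop r1=0x3b, sp=0xb1
r1: callee-saved, written=True
r3: caller-saved, written=True
r4: callee-saved, written=False
r5: caller-saved, written=True

SURVIVE = r1,r4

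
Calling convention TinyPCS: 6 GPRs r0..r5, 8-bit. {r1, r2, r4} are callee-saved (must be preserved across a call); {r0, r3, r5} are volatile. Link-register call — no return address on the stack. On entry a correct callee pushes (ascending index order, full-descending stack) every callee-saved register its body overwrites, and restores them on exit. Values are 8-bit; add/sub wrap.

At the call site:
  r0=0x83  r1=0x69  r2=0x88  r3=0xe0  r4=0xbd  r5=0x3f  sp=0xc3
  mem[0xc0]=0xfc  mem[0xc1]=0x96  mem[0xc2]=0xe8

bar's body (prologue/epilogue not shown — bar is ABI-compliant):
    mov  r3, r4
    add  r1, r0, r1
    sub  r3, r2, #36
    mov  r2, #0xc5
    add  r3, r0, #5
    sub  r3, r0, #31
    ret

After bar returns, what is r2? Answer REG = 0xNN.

REG = 0x88

prologue: push r1 -> mem[0xc2]=0x69, sp=0xc2
prologue: push r2 -> mem[0xc1]=0x88, sp=0xc1
body[0] mov  r3, r4 -> r3=0xbd
body[1] add  r1, r0, r1 -> r1=0xec
body[2] sub  r3, r2, #36 -> r3=0x64
body[3] mov  r2, #0xc5 -> r2=0xc5
body[4] add  r3, r0, #5 -> r3=0x88
body[5] sub  r3, r0, #31 -> r3=0x64
epilogue: pop r2=0x88, sp=0xc2
epilogue: pop r1=0x69, sp=0xc3
r2 is callee-saved -> restored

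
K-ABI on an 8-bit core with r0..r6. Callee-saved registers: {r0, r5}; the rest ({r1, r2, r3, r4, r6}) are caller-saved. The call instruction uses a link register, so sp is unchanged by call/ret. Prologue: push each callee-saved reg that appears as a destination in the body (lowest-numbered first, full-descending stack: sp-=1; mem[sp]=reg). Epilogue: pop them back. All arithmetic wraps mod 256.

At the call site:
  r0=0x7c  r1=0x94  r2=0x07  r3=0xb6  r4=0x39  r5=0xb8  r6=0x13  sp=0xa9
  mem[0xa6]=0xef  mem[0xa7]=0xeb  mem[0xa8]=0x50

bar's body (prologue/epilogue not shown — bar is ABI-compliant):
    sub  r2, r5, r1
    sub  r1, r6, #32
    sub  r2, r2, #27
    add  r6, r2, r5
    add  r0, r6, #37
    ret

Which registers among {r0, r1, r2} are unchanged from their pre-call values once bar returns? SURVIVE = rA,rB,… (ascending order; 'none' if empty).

SURVIVE = r0

prologue: push r0 -> mem[0xa8]=0x7c, sp=0xa8
body[0] sub  r2, r5, r1 -> r2=0x24
body[1] sub  r1, r6, #32 -> r1=0xf3
body[2] sub  r2, r2, #27 -> r2=0x09
body[3] add  r6, r2, r5 -> r6=0xc1
body[4] add  r0, r6, #37 -> r0=0xe6
epilogue: pop r0=0x7c, sp=0xa9
r0: callee-saved, written=True
r1: caller-saved, written=True
r2: caller-saved, written=True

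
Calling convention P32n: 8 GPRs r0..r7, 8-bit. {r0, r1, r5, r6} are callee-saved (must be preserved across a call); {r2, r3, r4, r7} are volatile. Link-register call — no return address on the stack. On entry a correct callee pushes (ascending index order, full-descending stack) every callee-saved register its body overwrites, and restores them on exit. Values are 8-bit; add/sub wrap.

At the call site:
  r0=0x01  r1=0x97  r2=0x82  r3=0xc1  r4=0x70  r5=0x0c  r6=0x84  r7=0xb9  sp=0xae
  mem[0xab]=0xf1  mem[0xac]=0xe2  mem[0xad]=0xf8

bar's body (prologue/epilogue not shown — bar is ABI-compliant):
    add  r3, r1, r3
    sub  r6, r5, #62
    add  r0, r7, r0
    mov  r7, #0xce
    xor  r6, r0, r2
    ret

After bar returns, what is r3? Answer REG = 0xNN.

prologue: push r0 -> mem[0xad]=0x01, sp=0xad
prologue: push r6 -> mem[0xac]=0x84, sp=0xac
body[0] add  r3, r1, r3 -> r3=0x58
body[1] sub  r6, r5, #62 -> r6=0xce
body[2] add  r0, r7, r0 -> r0=0xba
body[3] mov  r7, #0xce -> r7=0xce
body[4] xor  r6, r0, r2 -> r6=0x38
epilogue: pop r6=0x84, sp=0xad
epilogue: pop r0=0x01, sp=0xae
r3 is caller-saved -> body value

REG = 0x58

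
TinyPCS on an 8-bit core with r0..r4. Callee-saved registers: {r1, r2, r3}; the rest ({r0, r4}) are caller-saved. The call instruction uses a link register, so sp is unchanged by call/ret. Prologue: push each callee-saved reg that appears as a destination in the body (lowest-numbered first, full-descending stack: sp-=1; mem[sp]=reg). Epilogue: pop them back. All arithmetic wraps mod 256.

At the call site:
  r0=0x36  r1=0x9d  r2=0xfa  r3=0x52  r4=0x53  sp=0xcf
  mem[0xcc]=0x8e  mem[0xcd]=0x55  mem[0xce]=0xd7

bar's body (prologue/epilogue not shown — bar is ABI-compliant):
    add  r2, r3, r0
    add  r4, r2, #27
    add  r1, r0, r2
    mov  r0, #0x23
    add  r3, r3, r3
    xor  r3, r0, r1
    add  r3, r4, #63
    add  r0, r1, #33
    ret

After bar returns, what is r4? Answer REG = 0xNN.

prologue: push r1 -> mem[0xce]=0x9d, sp=0xce
prologue: push r2 -> mem[0xcd]=0xfa, sp=0xcd
prologue: push r3 -> mem[0xcc]=0x52, sp=0xcc
body[0] add  r2, r3, r0 -> r2=0x88
body[1] add  r4, r2, #27 -> r4=0xa3
body[2] add  r1, r0, r2 -> r1=0xbe
body[3] mov  r0, #0x23 -> r0=0x23
body[4] add  r3, r3, r3 -> r3=0xa4
body[5] xor  r3, r0, r1 -> r3=0x9d
body[6] add  r3, r4, #63 -> r3=0xe2
body[7] add  r0, r1, #33 -> r0=0xdf
epilogue: pop r3=0x52, sp=0xcd
epilogue: pop r2=0xfa, sp=0xce
epilogue: pop r1=0x9d, sp=0xcf
r4 is caller-saved -> body value

REG = 0xa3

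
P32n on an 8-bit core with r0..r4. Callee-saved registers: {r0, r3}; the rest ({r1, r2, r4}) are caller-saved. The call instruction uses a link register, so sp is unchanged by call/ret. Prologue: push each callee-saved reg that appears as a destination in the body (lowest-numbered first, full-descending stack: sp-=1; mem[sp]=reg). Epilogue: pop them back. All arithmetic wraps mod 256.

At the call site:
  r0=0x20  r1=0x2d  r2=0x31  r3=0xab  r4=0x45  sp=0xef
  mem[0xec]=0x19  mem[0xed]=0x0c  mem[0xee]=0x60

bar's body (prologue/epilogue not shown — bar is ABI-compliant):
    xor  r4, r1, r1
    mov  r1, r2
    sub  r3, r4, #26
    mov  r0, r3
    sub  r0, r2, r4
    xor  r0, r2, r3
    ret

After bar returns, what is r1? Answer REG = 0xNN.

REG = 0x31

prologue: push r0 -> mem[0xee]=0x20, sp=0xee
prologue: push r3 -> mem[0xed]=0xab, sp=0xed
body[0] xor  r4, r1, r1 -> r4=0x00
body[1] mov  r1, r2 -> r1=0x31
body[2] sub  r3, r4, #26 -> r3=0xe6
body[3] mov  r0, r3 -> r0=0xe6
body[4] sub  r0, r2, r4 -> r0=0x31
body[5] xor  r0, r2, r3 -> r0=0xd7
epilogue: pop r3=0xab, sp=0xee
epilogue: pop r0=0x20, sp=0xef
r1 is caller-saved -> body value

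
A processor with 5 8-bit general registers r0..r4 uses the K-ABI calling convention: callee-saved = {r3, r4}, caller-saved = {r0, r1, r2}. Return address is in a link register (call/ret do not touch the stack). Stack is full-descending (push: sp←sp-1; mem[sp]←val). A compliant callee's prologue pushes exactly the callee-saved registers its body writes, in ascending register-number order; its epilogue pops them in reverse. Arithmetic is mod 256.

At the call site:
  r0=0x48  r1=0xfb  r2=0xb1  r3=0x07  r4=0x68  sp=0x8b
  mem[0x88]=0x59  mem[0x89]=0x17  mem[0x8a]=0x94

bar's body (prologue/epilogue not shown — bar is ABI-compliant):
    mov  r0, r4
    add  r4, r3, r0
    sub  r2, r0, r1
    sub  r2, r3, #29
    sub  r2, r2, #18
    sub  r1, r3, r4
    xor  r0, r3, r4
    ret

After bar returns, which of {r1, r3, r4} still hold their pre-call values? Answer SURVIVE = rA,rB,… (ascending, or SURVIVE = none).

SURVIVE = r3,r4

prologue: push r4 → mem[0x8a]=0x68, sp=0x8a
body[0] mov  r0, r4 → r0=0x68
body[1] add  r4, r3, r0 → r4=0x6f
body[2] sub  r2, r0, r1 → r2=0x6d
body[3] sub  r2, r3, #29 → r2=0xea
body[4] sub  r2, r2, #18 → r2=0xd8
body[5] sub  r1, r3, r4 → r1=0x98
body[6] xor  r0, r3, r4 → r0=0x68
epilogue: pop r4=0x68, sp=0x8b
r1: caller-saved, written=True
r3: callee-saved, written=False
r4: callee-saved, written=True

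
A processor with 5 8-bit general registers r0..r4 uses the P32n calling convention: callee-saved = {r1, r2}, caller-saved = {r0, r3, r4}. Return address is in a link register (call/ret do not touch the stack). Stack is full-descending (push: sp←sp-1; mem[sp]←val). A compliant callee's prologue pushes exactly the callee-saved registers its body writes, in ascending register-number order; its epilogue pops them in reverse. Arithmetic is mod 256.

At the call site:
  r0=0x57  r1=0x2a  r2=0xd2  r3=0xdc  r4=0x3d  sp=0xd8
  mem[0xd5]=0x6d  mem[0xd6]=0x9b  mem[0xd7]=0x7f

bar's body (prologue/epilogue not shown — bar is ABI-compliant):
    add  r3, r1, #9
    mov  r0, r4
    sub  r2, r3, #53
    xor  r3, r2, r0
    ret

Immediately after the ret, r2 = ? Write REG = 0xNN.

REG = 0xd2

prologue: push r2 → mem[0xd7]=0xd2, sp=0xd7
body[0] add  r3, r1, #9 → r3=0x33
body[1] mov  r0, r4 → r0=0x3d
body[2] sub  r2, r3, #53 → r2=0xfe
body[3] xor  r3, r2, r0 → r3=0xc3
epilogue: pop r2=0xd2, sp=0xd8
r2 is callee-saved → restored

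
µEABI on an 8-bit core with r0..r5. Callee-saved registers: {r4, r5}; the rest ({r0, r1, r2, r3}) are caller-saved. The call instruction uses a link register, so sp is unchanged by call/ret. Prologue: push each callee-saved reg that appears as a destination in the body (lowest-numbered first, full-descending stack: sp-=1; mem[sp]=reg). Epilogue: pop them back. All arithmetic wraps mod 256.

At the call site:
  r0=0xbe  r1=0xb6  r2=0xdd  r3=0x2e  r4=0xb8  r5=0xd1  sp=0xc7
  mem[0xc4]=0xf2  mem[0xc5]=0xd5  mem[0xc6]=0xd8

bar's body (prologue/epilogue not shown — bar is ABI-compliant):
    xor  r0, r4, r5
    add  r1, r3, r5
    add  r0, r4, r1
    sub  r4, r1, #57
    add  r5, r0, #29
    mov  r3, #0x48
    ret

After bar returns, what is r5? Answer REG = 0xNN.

prologue: push r4 -> mem[0xc6]=0xb8, sp=0xc6
prologue: push r5 -> mem[0xc5]=0xd1, sp=0xc5
body[0] xor  r0, r4, r5 -> r0=0x69
body[1] add  r1, r3, r5 -> r1=0xff
body[2] add  r0, r4, r1 -> r0=0xb7
body[3] sub  r4, r1, #57 -> r4=0xc6
body[4] add  r5, r0, #29 -> r5=0xd4
body[5] mov  r3, #0x48 -> r3=0x48
epilogue: pop r5=0xd1, sp=0xc6
epilogue: pop r4=0xb8, sp=0xc7
r5 is callee-saved -> restored

REG = 0xd1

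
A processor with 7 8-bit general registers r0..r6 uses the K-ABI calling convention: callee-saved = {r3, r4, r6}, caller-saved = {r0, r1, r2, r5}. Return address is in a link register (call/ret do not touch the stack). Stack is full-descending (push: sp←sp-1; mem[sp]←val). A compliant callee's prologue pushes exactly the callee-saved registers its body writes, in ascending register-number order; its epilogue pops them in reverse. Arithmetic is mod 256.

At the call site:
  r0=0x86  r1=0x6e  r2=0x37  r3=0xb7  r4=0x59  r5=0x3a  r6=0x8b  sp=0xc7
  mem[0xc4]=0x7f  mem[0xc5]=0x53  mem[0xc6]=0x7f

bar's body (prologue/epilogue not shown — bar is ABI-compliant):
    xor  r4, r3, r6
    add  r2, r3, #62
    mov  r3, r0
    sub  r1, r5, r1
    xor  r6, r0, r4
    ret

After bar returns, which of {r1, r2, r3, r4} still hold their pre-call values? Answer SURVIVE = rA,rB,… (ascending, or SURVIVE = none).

SURVIVE = r3,r4

prologue: push r3 -> mem[0xc6]=0xb7, sp=0xc6
prologue: push r4 -> mem[0xc5]=0x59, sp=0xc5
prologue: push r6 -> mem[0xc4]=0x8b, sp=0xc4
body[0] xor  r4, r3, r6 -> r4=0x3c
body[1] add  r2, r3, #62 -> r2=0xf5
body[2] mov  r3, r0 -> r3=0x86
body[3] sub  r1, r5, r1 -> r1=0xcc
body[4] xor  r6, r0, r4 -> r6=0xba
epilogue: pop r6=0x8b, sp=0xc5
epilogue: pop r4=0x59, sp=0xc6
epilogue: pop r3=0xb7, sp=0xc7
r1: caller-saved, written=True
r2: caller-saved, written=True
r3: callee-saved, written=True
r4: callee-saved, written=True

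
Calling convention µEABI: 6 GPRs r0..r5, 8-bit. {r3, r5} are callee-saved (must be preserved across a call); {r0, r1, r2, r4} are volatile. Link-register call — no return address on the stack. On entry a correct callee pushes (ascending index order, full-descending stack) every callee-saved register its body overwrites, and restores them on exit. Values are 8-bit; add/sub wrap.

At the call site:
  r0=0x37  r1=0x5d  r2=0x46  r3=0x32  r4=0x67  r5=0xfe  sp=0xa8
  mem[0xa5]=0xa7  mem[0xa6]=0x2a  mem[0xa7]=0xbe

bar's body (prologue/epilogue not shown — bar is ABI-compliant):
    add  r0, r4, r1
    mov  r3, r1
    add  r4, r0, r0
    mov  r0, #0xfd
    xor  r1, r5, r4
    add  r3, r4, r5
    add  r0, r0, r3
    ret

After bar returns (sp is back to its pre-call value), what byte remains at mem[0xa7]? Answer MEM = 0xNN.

prologue: push r3 -> mem[0xa7]=0x32, sp=0xa7
body[0] add  r0, r4, r1 -> r0=0xc4
body[1] mov  r3, r1 -> r3=0x5d
body[2] add  r4, r0, r0 -> r4=0x88
body[3] mov  r0, #0xfd -> r0=0xfd
body[4] xor  r1, r5, r4 -> r1=0x76
body[5] add  r3, r4, r5 -> r3=0x86
body[6] add  r0, r0, r3 -> r0=0x83
epilogue: pop r3=0x32, sp=0xa8
prologue pushed ['r3'] at ['0xa7']

MEM = 0x32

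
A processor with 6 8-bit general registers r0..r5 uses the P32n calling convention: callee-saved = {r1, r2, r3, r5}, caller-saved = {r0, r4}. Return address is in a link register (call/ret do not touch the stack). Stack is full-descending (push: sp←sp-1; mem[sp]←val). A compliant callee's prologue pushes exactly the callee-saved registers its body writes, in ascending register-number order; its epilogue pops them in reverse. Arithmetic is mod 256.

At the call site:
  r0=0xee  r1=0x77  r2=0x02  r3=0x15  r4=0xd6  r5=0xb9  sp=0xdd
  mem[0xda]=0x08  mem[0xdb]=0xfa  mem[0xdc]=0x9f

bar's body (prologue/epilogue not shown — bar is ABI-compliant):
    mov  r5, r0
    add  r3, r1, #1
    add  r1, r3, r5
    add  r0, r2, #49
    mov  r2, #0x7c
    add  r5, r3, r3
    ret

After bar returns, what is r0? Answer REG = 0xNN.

prologue: push r1 → mem[0xdc]=0x77, sp=0xdc
prologue: push r2 → mem[0xdb]=0x02, sp=0xdb
prologue: push r3 → mem[0xda]=0x15, sp=0xda
prologue: push r5 → mem[0xd9]=0xb9, sp=0xd9
body[0] mov  r5, r0 → r5=0xee
body[1] add  r3, r1, #1 → r3=0x78
body[2] add  r1, r3, r5 → r1=0x66
body[3] add  r0, r2, #49 → r0=0x33
body[4] mov  r2, #0x7c → r2=0x7c
body[5] add  r5, r3, r3 → r5=0xf0
epilogue: pop r5=0xb9, sp=0xda
epilogue: pop r3=0x15, sp=0xdb
epilogue: pop r2=0x02, sp=0xdc
epilogue: pop r1=0x77, sp=0xdd
r0 is caller-saved → body value

REG = 0x33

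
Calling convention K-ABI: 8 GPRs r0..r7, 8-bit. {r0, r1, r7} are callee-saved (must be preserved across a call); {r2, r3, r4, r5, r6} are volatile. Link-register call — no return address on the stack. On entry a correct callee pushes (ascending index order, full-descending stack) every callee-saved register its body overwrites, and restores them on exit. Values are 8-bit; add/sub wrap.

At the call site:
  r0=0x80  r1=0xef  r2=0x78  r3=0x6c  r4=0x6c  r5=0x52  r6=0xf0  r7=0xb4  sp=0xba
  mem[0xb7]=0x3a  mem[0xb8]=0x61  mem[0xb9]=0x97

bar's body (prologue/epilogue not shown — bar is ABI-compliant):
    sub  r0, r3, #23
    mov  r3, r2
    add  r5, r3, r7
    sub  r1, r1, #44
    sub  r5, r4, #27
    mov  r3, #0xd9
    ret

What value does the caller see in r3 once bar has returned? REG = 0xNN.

prologue: push r0 → mem[0xb9]=0x80, sp=0xb9
prologue: push r1 → mem[0xb8]=0xef, sp=0xb8
body[0] sub  r0, r3, #23 → r0=0x55
body[1] mov  r3, r2 → r3=0x78
body[2] add  r5, r3, r7 → r5=0x2c
body[3] sub  r1, r1, #44 → r1=0xc3
body[4] sub  r5, r4, #27 → r5=0x51
body[5] mov  r3, #0xd9 → r3=0xd9
epilogue: pop r1=0xef, sp=0xb9
epilogue: pop r0=0x80, sp=0xba
r3 is caller-saved → body value

REG = 0xd9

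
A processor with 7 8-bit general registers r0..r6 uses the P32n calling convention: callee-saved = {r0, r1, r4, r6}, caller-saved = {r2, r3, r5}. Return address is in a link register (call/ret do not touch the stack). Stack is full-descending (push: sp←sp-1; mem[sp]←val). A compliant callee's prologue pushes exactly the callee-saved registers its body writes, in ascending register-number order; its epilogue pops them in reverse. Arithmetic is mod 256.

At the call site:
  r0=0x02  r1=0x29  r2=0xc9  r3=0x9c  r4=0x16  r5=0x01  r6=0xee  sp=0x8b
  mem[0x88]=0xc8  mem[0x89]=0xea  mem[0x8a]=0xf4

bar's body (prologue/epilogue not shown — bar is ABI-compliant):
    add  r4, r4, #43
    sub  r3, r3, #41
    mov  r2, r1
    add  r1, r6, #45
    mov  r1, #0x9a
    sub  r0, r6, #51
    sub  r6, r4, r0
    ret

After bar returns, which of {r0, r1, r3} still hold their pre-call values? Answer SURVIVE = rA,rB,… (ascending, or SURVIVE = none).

prologue: push r0 -> mem[0x8a]=0x02, sp=0x8a
prologue: push r1 -> mem[0x89]=0x29, sp=0x89
prologue: push r4 -> mem[0x88]=0x16, sp=0x88
prologue: push r6 -> mem[0x87]=0xee, sp=0x87
body[0] add  r4, r4, #43 -> r4=0x41
body[1] sub  r3, r3, #41 -> r3=0x73
body[2] mov  r2, r1 -> r2=0x29
body[3] add  r1, r6, #45 -> r1=0x1b
body[4] mov  r1, #0x9a -> r1=0x9a
body[5] sub  r0, r6, #51 -> r0=0xbb
body[6] sub  r6, r4, r0 -> r6=0x86
epilogue: pop r6=0xee, sp=0x88
epilogue: pop r4=0x16, sp=0x89
epilogue: pop r1=0x29, sp=0x8a
epilogue: pop r0=0x02, sp=0x8b
r0: callee-saved, written=True
r1: callee-saved, written=True
r3: caller-saved, written=True

SURVIVE = r0,r1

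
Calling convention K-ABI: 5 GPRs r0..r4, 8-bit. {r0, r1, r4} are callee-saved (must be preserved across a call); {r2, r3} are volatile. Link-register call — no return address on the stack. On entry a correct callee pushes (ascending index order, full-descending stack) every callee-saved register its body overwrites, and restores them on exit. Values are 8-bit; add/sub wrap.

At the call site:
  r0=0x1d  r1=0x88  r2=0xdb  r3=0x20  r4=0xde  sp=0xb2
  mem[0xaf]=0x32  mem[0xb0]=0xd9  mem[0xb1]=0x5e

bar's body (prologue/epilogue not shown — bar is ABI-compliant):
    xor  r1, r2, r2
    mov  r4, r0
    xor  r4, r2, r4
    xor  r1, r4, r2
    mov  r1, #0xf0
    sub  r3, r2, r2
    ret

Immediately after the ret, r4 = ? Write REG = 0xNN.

REG = 0xde

prologue: push r1 → mem[0xb1]=0x88, sp=0xb1
prologue: push r4 → mem[0xb0]=0xde, sp=0xb0
body[0] xor  r1, r2, r2 → r1=0x00
body[1] mov  r4, r0 → r4=0x1d
body[2] xor  r4, r2, r4 → r4=0xc6
body[3] xor  r1, r4, r2 → r1=0x1d
body[4] mov  r1, #0xf0 → r1=0xf0
body[5] sub  r3, r2, r2 → r3=0x00
epilogue: pop r4=0xde, sp=0xb1
epilogue: pop r1=0x88, sp=0xb2
r4 is callee-saved → restored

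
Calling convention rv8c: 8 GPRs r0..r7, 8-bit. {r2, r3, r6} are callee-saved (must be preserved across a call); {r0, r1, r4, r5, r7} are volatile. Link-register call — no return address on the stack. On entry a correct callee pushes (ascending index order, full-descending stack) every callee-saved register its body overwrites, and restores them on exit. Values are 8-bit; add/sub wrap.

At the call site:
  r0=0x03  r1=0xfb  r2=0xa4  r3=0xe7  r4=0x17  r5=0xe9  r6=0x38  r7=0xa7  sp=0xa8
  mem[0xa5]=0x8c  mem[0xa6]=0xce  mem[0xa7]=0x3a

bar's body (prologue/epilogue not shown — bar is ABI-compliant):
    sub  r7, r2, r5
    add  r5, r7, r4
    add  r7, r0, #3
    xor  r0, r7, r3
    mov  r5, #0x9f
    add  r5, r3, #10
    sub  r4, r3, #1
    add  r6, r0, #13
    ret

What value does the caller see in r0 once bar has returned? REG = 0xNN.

REG = 0xe1

prologue: push r6 -> mem[0xa7]=0x38, sp=0xa7
body[0] sub  r7, r2, r5 -> r7=0xbb
body[1] add  r5, r7, r4 -> r5=0xd2
body[2] add  r7, r0, #3 -> r7=0x06
body[3] xor  r0, r7, r3 -> r0=0xe1
body[4] mov  r5, #0x9f -> r5=0x9f
body[5] add  r5, r3, #10 -> r5=0xf1
body[6] sub  r4, r3, #1 -> r4=0xe6
body[7] add  r6, r0, #13 -> r6=0xee
epilogue: pop r6=0x38, sp=0xa8
r0 is caller-saved -> body value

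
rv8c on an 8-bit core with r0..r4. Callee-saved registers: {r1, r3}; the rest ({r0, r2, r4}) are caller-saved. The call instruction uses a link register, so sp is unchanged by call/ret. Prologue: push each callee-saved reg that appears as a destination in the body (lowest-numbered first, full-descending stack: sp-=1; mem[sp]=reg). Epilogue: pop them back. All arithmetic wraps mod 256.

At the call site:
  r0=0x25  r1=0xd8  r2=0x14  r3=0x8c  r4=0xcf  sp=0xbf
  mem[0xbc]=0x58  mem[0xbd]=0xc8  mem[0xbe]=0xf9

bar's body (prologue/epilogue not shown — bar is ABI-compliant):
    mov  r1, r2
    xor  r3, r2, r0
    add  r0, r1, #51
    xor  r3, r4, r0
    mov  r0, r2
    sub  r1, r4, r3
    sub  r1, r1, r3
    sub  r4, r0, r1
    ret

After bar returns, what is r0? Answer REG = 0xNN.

REG = 0x14

prologue: push r1 → mem[0xbe]=0xd8, sp=0xbe
prologue: push r3 → mem[0xbd]=0x8c, sp=0xbd
body[0] mov  r1, r2 → r1=0x14
body[1] xor  r3, r2, r0 → r3=0x31
body[2] add  r0, r1, #51 → r0=0x47
body[3] xor  r3, r4, r0 → r3=0x88
body[4] mov  r0, r2 → r0=0x14
body[5] sub  r1, r4, r3 → r1=0x47
body[6] sub  r1, r1, r3 → r1=0xbf
body[7] sub  r4, r0, r1 → r4=0x55
epilogue: pop r3=0x8c, sp=0xbe
epilogue: pop r1=0xd8, sp=0xbf
r0 is caller-saved → body value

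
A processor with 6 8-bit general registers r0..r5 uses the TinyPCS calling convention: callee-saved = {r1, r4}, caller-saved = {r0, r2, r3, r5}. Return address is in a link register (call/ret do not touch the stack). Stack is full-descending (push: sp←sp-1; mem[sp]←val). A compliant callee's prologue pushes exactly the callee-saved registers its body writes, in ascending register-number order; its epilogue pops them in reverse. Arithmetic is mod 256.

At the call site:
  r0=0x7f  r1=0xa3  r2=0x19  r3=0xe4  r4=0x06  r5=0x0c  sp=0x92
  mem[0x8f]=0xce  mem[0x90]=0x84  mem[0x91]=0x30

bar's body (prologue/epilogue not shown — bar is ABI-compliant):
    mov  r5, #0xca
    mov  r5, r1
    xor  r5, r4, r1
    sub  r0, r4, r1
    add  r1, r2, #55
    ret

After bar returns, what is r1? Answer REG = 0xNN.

prologue: push r1 → mem[0x91]=0xa3, sp=0x91
body[0] mov  r5, #0xca → r5=0xca
body[1] mov  r5, r1 → r5=0xa3
body[2] xor  r5, r4, r1 → r5=0xa5
body[3] sub  r0, r4, r1 → r0=0x63
body[4] add  r1, r2, #55 → r1=0x50
epilogue: pop r1=0xa3, sp=0x92
r1 is callee-saved → restored

REG = 0xa3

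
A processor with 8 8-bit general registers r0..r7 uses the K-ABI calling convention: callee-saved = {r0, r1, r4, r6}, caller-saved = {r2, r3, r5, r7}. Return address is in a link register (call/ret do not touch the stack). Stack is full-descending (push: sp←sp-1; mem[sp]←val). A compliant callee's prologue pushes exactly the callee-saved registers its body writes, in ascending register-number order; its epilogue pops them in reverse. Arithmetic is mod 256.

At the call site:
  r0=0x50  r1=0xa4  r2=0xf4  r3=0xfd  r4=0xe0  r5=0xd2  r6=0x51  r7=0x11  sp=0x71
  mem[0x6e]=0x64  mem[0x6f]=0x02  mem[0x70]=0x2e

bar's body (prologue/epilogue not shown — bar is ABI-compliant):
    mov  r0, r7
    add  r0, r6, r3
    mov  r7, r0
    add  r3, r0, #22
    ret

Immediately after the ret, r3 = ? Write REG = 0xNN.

prologue: push r0 -> mem[0x70]=0x50, sp=0x70
body[0] mov  r0, r7 -> r0=0x11
body[1] add  r0, r6, r3 -> r0=0x4e
body[2] mov  r7, r0 -> r7=0x4e
body[3] add  r3, r0, #22 -> r3=0x64
epilogue: pop r0=0x50, sp=0x71
r3 is caller-saved -> body value

REG = 0x64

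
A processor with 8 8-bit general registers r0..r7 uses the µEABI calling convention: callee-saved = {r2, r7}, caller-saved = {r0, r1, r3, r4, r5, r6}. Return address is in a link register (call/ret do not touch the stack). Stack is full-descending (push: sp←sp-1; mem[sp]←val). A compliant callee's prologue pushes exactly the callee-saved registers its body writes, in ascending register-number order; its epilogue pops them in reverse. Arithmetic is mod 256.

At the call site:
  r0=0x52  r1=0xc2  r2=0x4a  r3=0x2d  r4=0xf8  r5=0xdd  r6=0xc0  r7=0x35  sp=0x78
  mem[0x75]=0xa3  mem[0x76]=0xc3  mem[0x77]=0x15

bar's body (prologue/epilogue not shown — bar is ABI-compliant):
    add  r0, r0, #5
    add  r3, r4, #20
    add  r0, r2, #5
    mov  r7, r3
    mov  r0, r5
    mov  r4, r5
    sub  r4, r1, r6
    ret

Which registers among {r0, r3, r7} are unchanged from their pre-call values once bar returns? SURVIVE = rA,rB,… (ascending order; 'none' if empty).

prologue: push r7 -> mem[0x77]=0x35, sp=0x77
body[0] add  r0, r0, #5 -> r0=0x57
body[1] add  r3, r4, #20 -> r3=0x0c
body[2] add  r0, r2, #5 -> r0=0x4f
body[3] mov  r7, r3 -> r7=0x0c
body[4] mov  r0, r5 -> r0=0xdd
body[5] mov  r4, r5 -> r4=0xdd
body[6] sub  r4, r1, r6 -> r4=0x02
epilogue: pop r7=0x35, sp=0x78
r0: caller-saved, written=True
r3: caller-saved, written=True
r7: callee-saved, written=True

SURVIVE = r7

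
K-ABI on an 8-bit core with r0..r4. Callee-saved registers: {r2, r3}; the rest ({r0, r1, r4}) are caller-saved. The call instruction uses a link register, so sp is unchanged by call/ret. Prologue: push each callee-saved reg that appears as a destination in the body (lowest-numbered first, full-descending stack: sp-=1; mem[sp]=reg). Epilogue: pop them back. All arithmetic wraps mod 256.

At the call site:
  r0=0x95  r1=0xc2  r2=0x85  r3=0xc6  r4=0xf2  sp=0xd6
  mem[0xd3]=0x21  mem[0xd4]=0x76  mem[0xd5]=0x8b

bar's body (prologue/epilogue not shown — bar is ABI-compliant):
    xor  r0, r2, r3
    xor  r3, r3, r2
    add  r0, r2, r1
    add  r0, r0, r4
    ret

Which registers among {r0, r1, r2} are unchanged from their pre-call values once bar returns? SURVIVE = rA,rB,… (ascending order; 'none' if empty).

prologue: push r3 -> mem[0xd5]=0xc6, sp=0xd5
body[0] xor  r0, r2, r3 -> r0=0x43
body[1] xor  r3, r3, r2 -> r3=0x43
body[2] add  r0, r2, r1 -> r0=0x47
body[3] add  r0, r0, r4 -> r0=0x39
epilogue: pop r3=0xc6, sp=0xd6
r0: caller-saved, written=True
r1: caller-saved, written=False
r2: callee-saved, written=False

SURVIVE = r1,r2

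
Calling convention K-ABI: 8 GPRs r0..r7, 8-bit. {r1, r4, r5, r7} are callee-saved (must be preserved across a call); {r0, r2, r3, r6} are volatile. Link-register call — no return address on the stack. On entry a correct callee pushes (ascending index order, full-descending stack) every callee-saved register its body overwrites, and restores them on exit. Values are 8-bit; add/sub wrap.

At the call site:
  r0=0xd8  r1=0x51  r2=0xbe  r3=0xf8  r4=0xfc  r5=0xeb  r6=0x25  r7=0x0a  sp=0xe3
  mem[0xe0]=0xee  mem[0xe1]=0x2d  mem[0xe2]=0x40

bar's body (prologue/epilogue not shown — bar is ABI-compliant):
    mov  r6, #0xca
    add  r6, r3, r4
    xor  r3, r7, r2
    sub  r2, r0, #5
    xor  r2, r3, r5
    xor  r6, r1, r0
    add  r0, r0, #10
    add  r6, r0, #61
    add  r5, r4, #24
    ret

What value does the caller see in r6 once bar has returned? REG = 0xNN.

prologue: push r5 -> mem[0xe2]=0xeb, sp=0xe2
body[0] mov  r6, #0xca -> r6=0xca
body[1] add  r6, r3, r4 -> r6=0xf4
body[2] xor  r3, r7, r2 -> r3=0xb4
body[3] sub  r2, r0, #5 -> r2=0xd3
body[4] xor  r2, r3, r5 -> r2=0x5f
body[5] xor  r6, r1, r0 -> r6=0x89
body[6] add  r0, r0, #10 -> r0=0xe2
body[7] add  r6, r0, #61 -> r6=0x1f
body[8] add  r5, r4, #24 -> r5=0x14
epilogue: pop r5=0xeb, sp=0xe3
r6 is caller-saved -> body value

REG = 0x1f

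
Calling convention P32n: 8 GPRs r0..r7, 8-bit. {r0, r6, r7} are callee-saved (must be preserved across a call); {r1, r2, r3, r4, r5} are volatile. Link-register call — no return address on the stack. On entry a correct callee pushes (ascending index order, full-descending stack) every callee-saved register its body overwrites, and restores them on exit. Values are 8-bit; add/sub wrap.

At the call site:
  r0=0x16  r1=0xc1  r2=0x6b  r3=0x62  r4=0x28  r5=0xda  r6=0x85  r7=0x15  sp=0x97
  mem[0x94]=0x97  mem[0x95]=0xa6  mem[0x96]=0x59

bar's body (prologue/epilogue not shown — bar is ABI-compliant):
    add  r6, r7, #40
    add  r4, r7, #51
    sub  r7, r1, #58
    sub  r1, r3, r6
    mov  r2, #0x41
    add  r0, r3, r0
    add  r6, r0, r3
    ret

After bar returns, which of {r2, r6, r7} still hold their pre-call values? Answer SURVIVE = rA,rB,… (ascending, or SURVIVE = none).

SURVIVE = r6,r7

prologue: push r0 -> mem[0x96]=0x16, sp=0x96
prologue: push r6 -> mem[0x95]=0x85, sp=0x95
prologue: push r7 -> mem[0x94]=0x15, sp=0x94
body[0] add  r6, r7, #40 -> r6=0x3d
body[1] add  r4, r7, #51 -> r4=0x48
body[2] sub  r7, r1, #58 -> r7=0x87
body[3] sub  r1, r3, r6 -> r1=0x25
body[4] mov  r2, #0x41 -> r2=0x41
body[5] add  r0, r3, r0 -> r0=0x78
body[6] add  r6, r0, r3 -> r6=0xda
epilogue: pop r7=0x15, sp=0x95
epilogue: pop r6=0x85, sp=0x96
epilogue: pop r0=0x16, sp=0x97
r2: caller-saved, written=True
r6: callee-saved, written=True
r7: callee-saved, written=True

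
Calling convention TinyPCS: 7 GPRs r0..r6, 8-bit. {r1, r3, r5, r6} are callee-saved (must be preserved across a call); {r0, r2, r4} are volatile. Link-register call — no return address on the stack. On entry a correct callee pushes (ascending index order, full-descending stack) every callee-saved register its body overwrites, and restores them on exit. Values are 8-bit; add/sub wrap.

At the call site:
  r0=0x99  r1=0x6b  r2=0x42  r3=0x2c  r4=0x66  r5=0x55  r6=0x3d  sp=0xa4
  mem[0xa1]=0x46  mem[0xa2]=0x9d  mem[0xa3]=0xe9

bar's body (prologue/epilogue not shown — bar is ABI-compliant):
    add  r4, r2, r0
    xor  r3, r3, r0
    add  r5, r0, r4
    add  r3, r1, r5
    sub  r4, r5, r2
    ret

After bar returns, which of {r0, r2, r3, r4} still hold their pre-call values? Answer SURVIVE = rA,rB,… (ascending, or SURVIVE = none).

prologue: push r3 -> mem[0xa3]=0x2c, sp=0xa3
prologue: push r5 -> mem[0xa2]=0x55, sp=0xa2
body[0] add  r4, r2, r0 -> r4=0xdb
body[1] xor  r3, r3, r0 -> r3=0xb5
body[2] add  r5, r0, r4 -> r5=0x74
body[3] add  r3, r1, r5 -> r3=0xdf
body[4] sub  r4, r5, r2 -> r4=0x32
epilogue: pop r5=0x55, sp=0xa3
epilogue: pop r3=0x2c, sp=0xa4
r0: caller-saved, written=False
r2: caller-saved, written=False
r3: callee-saved, written=True
r4: caller-saved, written=True

SURVIVE = r0,r2,r3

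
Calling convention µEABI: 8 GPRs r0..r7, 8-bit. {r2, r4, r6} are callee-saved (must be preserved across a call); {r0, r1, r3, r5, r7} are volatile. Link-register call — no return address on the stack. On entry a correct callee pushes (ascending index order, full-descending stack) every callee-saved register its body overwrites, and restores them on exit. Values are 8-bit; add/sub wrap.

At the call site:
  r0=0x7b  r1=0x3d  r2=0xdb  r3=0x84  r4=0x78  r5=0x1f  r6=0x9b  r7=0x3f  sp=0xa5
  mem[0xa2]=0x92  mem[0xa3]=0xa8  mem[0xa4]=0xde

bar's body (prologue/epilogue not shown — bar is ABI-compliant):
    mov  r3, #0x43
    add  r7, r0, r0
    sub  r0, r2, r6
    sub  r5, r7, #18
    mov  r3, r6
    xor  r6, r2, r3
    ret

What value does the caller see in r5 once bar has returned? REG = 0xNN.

prologue: push r6 -> mem[0xa4]=0x9b, sp=0xa4
body[0] mov  r3, #0x43 -> r3=0x43
body[1] add  r7, r0, r0 -> r7=0xf6
body[2] sub  r0, r2, r6 -> r0=0x40
body[3] sub  r5, r7, #18 -> r5=0xe4
body[4] mov  r3, r6 -> r3=0x9b
body[5] xor  r6, r2, r3 -> r6=0x40
epilogue: pop r6=0x9b, sp=0xa5
r5 is caller-saved -> body value

REG = 0xe4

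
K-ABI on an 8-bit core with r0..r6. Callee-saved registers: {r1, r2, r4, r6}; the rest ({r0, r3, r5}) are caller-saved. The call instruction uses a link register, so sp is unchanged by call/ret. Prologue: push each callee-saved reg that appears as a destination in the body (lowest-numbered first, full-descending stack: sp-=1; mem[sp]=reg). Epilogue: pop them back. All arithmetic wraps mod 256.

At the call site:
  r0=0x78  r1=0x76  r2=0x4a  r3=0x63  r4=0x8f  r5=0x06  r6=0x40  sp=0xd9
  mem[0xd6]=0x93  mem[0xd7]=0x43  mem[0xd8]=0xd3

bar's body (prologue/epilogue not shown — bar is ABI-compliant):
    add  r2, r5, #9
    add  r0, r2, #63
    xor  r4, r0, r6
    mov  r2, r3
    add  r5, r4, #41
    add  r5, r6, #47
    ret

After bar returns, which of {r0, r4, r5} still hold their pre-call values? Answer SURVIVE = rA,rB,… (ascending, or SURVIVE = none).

SURVIVE = r4

prologue: push r2 -> mem[0xd8]=0x4a, sp=0xd8
prologue: push r4 -> mem[0xd7]=0x8f, sp=0xd7
body[0] add  r2, r5, #9 -> r2=0x0f
body[1] add  r0, r2, #63 -> r0=0x4e
body[2] xor  r4, r0, r6 -> r4=0x0e
body[3] mov  r2, r3 -> r2=0x63
body[4] add  r5, r4, #41 -> r5=0x37
body[5] add  r5, r6, #47 -> r5=0x6f
epilogue: pop r4=0x8f, sp=0xd8
epilogue: pop r2=0x4a, sp=0xd9
r0: caller-saved, written=True
r4: callee-saved, written=True
r5: caller-saved, written=True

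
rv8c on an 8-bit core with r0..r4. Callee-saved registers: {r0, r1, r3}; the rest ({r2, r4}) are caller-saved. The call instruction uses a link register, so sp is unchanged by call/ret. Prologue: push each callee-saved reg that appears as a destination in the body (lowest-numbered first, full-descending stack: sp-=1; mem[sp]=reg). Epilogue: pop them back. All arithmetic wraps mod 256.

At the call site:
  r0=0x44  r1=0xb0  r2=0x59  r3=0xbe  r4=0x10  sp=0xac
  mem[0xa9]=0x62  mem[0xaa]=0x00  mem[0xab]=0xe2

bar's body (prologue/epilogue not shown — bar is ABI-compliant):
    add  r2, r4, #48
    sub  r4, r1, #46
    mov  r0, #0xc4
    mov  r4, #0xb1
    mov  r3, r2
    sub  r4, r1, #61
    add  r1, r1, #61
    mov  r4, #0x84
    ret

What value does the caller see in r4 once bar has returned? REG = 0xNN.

prologue: push r0 → mem[0xab]=0x44, sp=0xab
prologue: push r1 → mem[0xaa]=0xb0, sp=0xaa
prologue: push r3 → mem[0xa9]=0xbe, sp=0xa9
body[0] add  r2, r4, #48 → r2=0x40
body[1] sub  r4, r1, #46 → r4=0x82
body[2] mov  r0, #0xc4 → r0=0xc4
body[3] mov  r4, #0xb1 → r4=0xb1
body[4] mov  r3, r2 → r3=0x40
body[5] sub  r4, r1, #61 → r4=0x73
body[6] add  r1, r1, #61 → r1=0xed
body[7] mov  r4, #0x84 → r4=0x84
epilogue: pop r3=0xbe, sp=0xaa
epilogue: pop r1=0xb0, sp=0xab
epilogue: pop r0=0x44, sp=0xac
r4 is caller-saved → body value

REG = 0x84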